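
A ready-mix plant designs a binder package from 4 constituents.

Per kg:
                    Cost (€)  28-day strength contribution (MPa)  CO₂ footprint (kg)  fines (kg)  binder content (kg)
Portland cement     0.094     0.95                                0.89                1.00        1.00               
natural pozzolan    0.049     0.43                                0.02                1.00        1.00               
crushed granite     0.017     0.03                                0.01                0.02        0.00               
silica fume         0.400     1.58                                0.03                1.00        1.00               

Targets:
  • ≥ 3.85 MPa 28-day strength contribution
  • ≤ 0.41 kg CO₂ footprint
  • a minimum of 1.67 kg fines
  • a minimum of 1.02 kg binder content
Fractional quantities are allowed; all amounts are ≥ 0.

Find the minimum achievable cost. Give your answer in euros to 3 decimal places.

Let x1 = kg of Portland cement, x2 = kg of natural pozzolan, x3 = kg of crushed granite, x4 = kg of silica fume.
min 0.094x1 + 0.049x2 + 0.017x3 + 0.4x4 with:
  0.95x1 + 0.43x2 + 0.03x3 + 1.58x4 ≥ 3.85   (28-day strength contribution)
  0.89x1 + 0.02x2 + 0.01x3 + 0.03x4 ≤ 0.41   (CO₂ footprint)
  1x1 + 1x2 + 0.02x3 + 1x4 ≥ 1.67   (fines)
  1x1 + 1x2 + 1x4 ≥ 1.02   (binder content)
  x1, x2, x3, x4 ≥ 0.
The cheapest feasible vertex uses only Portland cement, natural pozzolan; crushed granite, silica fume are not used. Binding constraints: 28-day strength contribution and CO₂ footprint.
So Portland cement = 0.273 kg, natural pozzolan = 8.35 kg.
Total cost: 0.094·0.273 + 0.049·8.35 = 0.43481.

€0.435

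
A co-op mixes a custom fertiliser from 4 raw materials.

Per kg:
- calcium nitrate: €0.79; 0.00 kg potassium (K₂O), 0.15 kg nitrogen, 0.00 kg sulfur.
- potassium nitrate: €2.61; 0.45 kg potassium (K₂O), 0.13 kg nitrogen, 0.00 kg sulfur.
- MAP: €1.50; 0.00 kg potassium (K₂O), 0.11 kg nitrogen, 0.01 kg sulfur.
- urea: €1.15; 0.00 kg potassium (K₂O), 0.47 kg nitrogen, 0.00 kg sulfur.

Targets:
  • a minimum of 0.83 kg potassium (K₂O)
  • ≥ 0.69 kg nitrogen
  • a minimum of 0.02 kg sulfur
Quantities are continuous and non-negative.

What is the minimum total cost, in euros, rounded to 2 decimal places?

Set it up as a linear program. Let x1 = kg of calcium nitrate, x2 = kg of potassium nitrate, x3 = kg of MAP, x4 = kg of urea.
min 0.79x1 + 2.61x2 + 1.5x3 + 1.15x4 s.t.:
  0.45x2 ≥ 0.83   (potassium (K₂O))
  0.15x1 + 0.13x2 + 0.11x3 + 0.47x4 ≥ 0.69   (nitrogen)
  0.01x3 ≥ 0.02   (sulfur)
  x1, x2, x3, x4 ≥ 0.
At the optimum only potassium nitrate, MAP, urea are positive (calcium nitrate = 0). The potassium (K₂O), nitrogen, sulfur requirements are met with equality.
So potassium nitrate = 1.844 kg, MAP = 2 kg, urea = 0.4898 kg.
Cost = 2.61·1.844 + 1.5·2 + 1.15·0.4898 = 8.3761.

€8.38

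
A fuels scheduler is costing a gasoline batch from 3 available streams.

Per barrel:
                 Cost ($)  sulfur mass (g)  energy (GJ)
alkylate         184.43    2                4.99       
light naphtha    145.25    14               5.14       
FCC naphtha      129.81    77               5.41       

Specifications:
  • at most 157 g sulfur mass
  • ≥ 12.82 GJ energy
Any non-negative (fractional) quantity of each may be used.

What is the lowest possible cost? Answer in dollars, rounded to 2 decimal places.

$317.04

Let x1 = barrels of alkylate, x2 = barrels of light naphtha, x3 = barrels of FCC naphtha.
Minimize 184.43x1 + 145.25x2 + 129.81x3 with:
  2x1 + 14x2 + 77x3 ≤ 157   (sulfur mass)
  4.99x1 + 5.14x2 + 5.41x3 ≥ 12.82   (energy)
  x1, x2, x3 ≥ 0.
The minimum-cost mix takes nothing from alkylate — only light naphtha, FCC naphtha. Binding constraints: sulfur mass and energy.
That vertex is x2 = 0.430477, x3 = 1.96069.
Total cost: 145.25·0.430477 + 129.81·1.96069 = 317.0440.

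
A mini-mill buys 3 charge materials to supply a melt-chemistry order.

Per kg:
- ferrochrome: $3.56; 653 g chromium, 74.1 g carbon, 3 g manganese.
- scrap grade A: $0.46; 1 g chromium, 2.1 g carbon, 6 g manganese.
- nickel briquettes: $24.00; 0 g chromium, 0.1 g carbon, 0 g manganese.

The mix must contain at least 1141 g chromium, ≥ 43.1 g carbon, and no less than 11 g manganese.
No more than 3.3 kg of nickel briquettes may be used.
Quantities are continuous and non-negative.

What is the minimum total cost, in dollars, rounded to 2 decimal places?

$6.66

This is a linear program. Let x1 = kg of ferrochrome, x2 = kg of scrap grade A, x3 = kg of nickel briquettes.
Minimize 3.56x1 + 0.46x2 + 24x3 with:
  653x1 + 1x2 ≥ 1141   (chromium)
  74.1x1 + 2.1x2 + 0.1x3 ≥ 43.1   (carbon)
  3x1 + 6x2 ≥ 11   (manganese)
  x3 ≤ 3.3
  x1, x2, x3 ≥ 0.
The optimal basis is {ferrochrome, scrap grade A}; nickel briquettes drops out. The chromium and manganese requirements are met with equality.
Solving gives x1 = 1.746, x2 = 0.9604.
Cost = 3.56·1.746 + 0.46·0.9604 = 6.6575.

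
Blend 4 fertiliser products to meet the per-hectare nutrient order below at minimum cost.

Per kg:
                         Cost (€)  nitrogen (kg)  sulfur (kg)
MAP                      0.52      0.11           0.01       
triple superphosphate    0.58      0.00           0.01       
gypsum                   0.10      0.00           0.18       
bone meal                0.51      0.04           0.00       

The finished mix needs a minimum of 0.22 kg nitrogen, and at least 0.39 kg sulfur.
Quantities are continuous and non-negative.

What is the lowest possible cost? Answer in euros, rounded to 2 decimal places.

€1.25

This is a linear program. Let x1 = kg of MAP, x2 = kg of triple superphosphate, x3 = kg of gypsum, x4 = kg of bone meal.
Minimize 0.52x1 + 0.58x2 + 0.1x3 + 0.51x4 with:
  0.11x1 + 0.04x4 ≥ 0.22   (nitrogen)
  0.01x1 + 0.01x2 + 0.18x3 ≥ 0.39   (sulfur)
  x1, x2, x3, x4 ≥ 0.
The cheapest feasible vertex uses only MAP, gypsum; triple superphosphate, bone meal are not used. The nitrogen and sulfur requirements are met with equality.
That vertex is x1 = 2, x3 = 2.056.
Objective = 0.52·2 + 0.1·2.056 = 1.2456.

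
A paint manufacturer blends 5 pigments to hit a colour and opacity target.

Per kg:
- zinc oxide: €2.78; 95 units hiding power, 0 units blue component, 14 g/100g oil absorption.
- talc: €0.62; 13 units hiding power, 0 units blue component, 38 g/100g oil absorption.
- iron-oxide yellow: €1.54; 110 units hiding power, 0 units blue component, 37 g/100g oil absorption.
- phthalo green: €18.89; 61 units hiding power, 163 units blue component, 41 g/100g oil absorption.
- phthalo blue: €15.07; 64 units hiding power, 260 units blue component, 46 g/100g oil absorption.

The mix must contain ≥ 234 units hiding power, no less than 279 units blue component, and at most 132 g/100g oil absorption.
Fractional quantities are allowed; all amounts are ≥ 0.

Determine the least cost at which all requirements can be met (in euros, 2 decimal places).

Treat it as an LP. Let x1 = kg of zinc oxide, x2 = kg of talc, x3 = kg of iron-oxide yellow, x4 = kg of phthalo green, x5 = kg of phthalo blue.
Minimize 2.78x1 + 0.62x2 + 1.54x3 + 18.89x4 + 15.07x5 with:
  95x1 + 13x2 + 110x3 + 61x4 + 64x5 ≥ 234   (hiding power)
  163x4 + 260x5 ≥ 279   (blue component)
  14x1 + 38x2 + 37x3 + 41x4 + 46x5 ≤ 132   (oil absorption)
  x1, x2, x3, x4, x5 ≥ 0.
The minimum-cost mix takes nothing from zinc oxide, talc, phthalo green — only iron-oxide yellow, phthalo blue. Binding constraints: hiding power and blue component.
Solving gives x3 = 1.5029, x5 = 1.0731.
Objective = 1.54·1.5029 + 15.07·1.0731 = 18.4861.

€18.49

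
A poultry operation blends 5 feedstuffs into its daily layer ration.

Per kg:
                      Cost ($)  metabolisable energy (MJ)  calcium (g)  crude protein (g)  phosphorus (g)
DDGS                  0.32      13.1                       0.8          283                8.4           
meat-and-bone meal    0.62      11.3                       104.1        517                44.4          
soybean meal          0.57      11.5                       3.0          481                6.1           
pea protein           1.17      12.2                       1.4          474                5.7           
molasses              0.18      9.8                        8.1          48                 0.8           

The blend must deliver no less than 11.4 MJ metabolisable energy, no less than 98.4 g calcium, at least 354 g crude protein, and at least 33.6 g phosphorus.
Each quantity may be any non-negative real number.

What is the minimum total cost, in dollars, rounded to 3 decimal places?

This is a linear program. Let x1 = kg of DDGS, x2 = kg of meat-and-bone meal, x3 = kg of soybean meal, x4 = kg of pea protein, x5 = kg of molasses.
min 0.32x1 + 0.62x2 + 0.57x3 + 1.17x4 + 0.18x5 subject to:
  13.1x1 + 11.3x2 + 11.5x3 + 12.2x4 + 9.8x5 ≥ 11.4   (metabolisable energy)
  0.8x1 + 104.1x2 + 3x3 + 1.4x4 + 8.1x5 ≥ 98.4   (calcium)
  283x1 + 517x2 + 481x3 + 474x4 + 48x5 ≥ 354   (crude protein)
  8.4x1 + 44.4x2 + 6.1x3 + 5.7x4 + 0.8x5 ≥ 33.6   (phosphorus)
  x1, x2, x3, x4, x5 ≥ 0.
The optimal basis is {meat-and-bone meal, molasses}; DDGS, soybean meal, pea protein drop out. There the metabolisable energy and calcium constraints are tight.
So meat-and-bone meal = 0.939 kg, molasses = 0.08057 kg.
Objective = 0.62·0.939 + 0.18·0.08057 = 0.59668.

$0.597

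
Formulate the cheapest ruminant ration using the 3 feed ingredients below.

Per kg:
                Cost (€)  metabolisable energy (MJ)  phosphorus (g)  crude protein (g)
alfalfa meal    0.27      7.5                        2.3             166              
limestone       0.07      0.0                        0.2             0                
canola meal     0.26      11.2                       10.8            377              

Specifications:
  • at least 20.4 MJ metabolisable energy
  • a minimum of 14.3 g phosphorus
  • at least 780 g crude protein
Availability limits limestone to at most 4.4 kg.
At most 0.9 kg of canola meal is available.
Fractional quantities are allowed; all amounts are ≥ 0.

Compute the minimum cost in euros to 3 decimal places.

€0.951

This is a linear program. Let x1 = kg of alfalfa meal, x2 = kg of limestone, x3 = kg of canola meal.
Minimise 0.27x1 + 0.07x2 + 0.26x3 s.t.:
  7.5x1 + 11.2x3 ≥ 20.4   (metabolisable energy)
  2.3x1 + 0.2x2 + 10.8x3 ≥ 14.3   (phosphorus)
  166x1 + 377x3 ≥ 780   (crude protein)
  x2 ≤ 4.4
  x3 ≤ 0.9
  x1, x2, x3 ≥ 0.
The minimum-cost mix takes nothing from limestone — only alfalfa meal, canola meal. The crude protein and the canola meal cap requirements are met with equality.
So alfalfa meal = 2.655 kg, canola meal = 0.9 kg.
Objective = 0.27·2.655 + 0.26·0.9 = 0.95085.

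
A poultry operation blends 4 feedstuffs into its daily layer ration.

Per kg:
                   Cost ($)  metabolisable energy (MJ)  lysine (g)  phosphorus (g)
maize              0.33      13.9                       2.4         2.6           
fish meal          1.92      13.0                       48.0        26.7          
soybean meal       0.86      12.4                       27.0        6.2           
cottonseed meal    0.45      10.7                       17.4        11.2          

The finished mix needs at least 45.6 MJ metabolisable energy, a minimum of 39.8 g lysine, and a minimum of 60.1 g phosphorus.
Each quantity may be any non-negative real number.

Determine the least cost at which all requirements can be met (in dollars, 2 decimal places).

Let x1 = kg of maize, x2 = kg of fish meal, x3 = kg of soybean meal, x4 = kg of cottonseed meal.
min 0.33x1 + 1.92x2 + 0.86x3 + 0.45x4 subject to:
  13.9x1 + 13x2 + 12.4x3 + 10.7x4 ≥ 45.6   (metabolisable energy)
  2.4x1 + 48x2 + 27x3 + 17.4x4 ≥ 39.8   (lysine)
  2.6x1 + 26.7x2 + 6.2x3 + 11.2x4 ≥ 60.1   (phosphorus)
  x1, x2, x3, x4 ≥ 0.
The optimal basis is {cottonseed meal}; maize, fish meal, soybean meal drop out. The phosphorus requirement is met with equality.
So cottonseed meal = 5.366 kg.
Cost = 0.45·5.366 = 2.4147.

$2.41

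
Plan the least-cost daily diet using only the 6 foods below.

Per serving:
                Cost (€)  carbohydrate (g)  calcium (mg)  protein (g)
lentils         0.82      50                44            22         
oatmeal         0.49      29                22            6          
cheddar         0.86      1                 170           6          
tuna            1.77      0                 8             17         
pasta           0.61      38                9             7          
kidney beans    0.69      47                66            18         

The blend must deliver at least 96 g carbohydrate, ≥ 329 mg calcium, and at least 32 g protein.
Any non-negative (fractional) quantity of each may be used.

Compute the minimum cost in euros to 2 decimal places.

Let x1 = servings of lentils, x2 = servings of oatmeal, x3 = servings of cheddar, x4 = servings of tuna, x5 = servings of pasta, x6 = servings of kidney beans.
Minimize 0.82x1 + 0.49x2 + 0.86x3 + 1.77x4 + 0.61x5 + 0.69x6 with:
  50x1 + 29x2 + 1x3 + 38x5 + 47x6 ≥ 96   (carbohydrate)
  44x1 + 22x2 + 170x3 + 8x4 + 9x5 + 66x6 ≥ 329   (calcium)
  22x1 + 6x2 + 6x3 + 17x4 + 7x5 + 18x6 ≥ 32   (protein)
  x1, x2, x3, x4, x5, x6 ≥ 0.
At the optimum only cheddar, kidney beans are positive (lentils, oatmeal, tuna, pasta = 0). There the carbohydrate and calcium constraints are tight.
Solving gives x3 = 1.152, x6 = 2.018.
Cost = 0.86·1.152 + 0.69·2.018 = 2.3831.

€2.38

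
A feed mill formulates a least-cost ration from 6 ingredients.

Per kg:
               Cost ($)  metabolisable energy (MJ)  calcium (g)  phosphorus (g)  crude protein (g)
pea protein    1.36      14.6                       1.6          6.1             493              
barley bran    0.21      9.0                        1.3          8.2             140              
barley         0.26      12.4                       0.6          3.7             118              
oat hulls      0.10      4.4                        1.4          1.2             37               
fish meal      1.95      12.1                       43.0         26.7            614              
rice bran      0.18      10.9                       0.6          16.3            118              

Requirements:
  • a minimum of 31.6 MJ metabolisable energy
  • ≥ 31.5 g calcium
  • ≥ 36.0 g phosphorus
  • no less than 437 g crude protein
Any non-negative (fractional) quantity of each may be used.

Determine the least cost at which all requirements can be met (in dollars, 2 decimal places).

Set it up as a linear program. Let x1 = kg of pea protein, x2 = kg of barley bran, x3 = kg of barley, x4 = kg of oat hulls, x5 = kg of fish meal, x6 = kg of rice bran.
Minimise 1.36x1 + 0.21x2 + 0.26x3 + 0.1x4 + 1.95x5 + 0.18x6 subject to:
  14.6x1 + 9x2 + 12.4x3 + 4.4x4 + 12.1x5 + 10.9x6 ≥ 31.6   (metabolisable energy)
  1.6x1 + 1.3x2 + 0.6x3 + 1.4x4 + 43x5 + 0.6x6 ≥ 31.5   (calcium)
  6.1x1 + 8.2x2 + 3.7x3 + 1.2x4 + 26.7x5 + 16.3x6 ≥ 36   (phosphorus)
  493x1 + 140x2 + 118x3 + 37x4 + 614x5 + 118x6 ≥ 437   (crude protein)
  x1, x2, x3, x4, x5, x6 ≥ 0.
The minimum-cost mix takes nothing from pea protein, barley bran, barley — only oat hulls, fish meal, rice bran. The metabolisable energy, calcium, phosphorus requirements are met with equality.
So oat hulls = 3.082 kg, fish meal = 0.6187 kg, rice bran = 0.9682 kg.
Total cost: 0.1·3.082 + 1.95·0.6187 + 0.18·0.9682 = 1.6889.

$1.69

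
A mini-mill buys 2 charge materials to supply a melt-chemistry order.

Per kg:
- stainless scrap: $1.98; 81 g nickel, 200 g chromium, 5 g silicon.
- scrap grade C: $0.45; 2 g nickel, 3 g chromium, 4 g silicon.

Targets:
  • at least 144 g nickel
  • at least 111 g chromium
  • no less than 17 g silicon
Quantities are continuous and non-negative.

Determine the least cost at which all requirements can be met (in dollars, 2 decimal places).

Treat it as an LP. Let x1 = kg of stainless scrap, x2 = kg of scrap grade C.
Minimize 1.98x1 + 0.45x2 subject to:
  81x1 + 2x2 ≥ 144   (nickel)
  200x1 + 3x2 ≥ 111   (chromium)
  5x1 + 4x2 ≥ 17   (silicon)
  x1, x2 ≥ 0.
Both inputs are positive at the optimum. The nickel and silicon requirements are met with equality.
Optimal quantities: stainless scrap = 1.726 kg, scrap grade C = 2.092 kg.
Total cost: 1.98·1.726 + 0.45·2.092 = 4.3589.

$4.36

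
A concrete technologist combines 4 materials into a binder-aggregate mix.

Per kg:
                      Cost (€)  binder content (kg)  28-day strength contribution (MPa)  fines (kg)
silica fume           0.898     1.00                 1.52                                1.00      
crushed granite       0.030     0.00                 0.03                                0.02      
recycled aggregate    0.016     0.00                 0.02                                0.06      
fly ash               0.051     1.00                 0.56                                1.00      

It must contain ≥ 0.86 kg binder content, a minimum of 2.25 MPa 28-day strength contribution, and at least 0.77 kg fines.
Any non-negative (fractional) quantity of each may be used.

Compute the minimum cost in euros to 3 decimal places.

€0.205

Let x1 = kg of silica fume, x2 = kg of crushed granite, x3 = kg of recycled aggregate, x4 = kg of fly ash.
Minimize 0.898x1 + 0.03x2 + 0.016x3 + 0.051x4 subject to:
  1x1 + 1x4 ≥ 0.86   (binder content)
  1.52x1 + 0.03x2 + 0.02x3 + 0.56x4 ≥ 2.25   (28-day strength contribution)
  1x1 + 0.02x2 + 0.06x3 + 1x4 ≥ 0.77   (fines)
  x1, x2, x3, x4 ≥ 0.
The minimum-cost mix takes nothing from silica fume, crushed granite, recycled aggregate — only fly ash. The 28-day strength contribution requirement is met with equality.
Solving gives x4 = 4.018.
Objective = 0.051·4.018 = 0.20492.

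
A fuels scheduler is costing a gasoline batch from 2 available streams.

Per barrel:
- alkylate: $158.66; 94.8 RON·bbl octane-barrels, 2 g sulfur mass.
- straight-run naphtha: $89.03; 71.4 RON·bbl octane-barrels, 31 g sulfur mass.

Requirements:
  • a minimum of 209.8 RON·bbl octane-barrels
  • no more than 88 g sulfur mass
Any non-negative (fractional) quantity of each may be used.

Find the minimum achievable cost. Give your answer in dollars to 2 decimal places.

$264.80

Let x1 = barrels of alkylate, x2 = barrels of straight-run naphtha.
Minimize 158.66x1 + 89.03x2 with:
  94.8x1 + 71.4x2 ≥ 209.8   (octane-barrels)
  2x1 + 31x2 ≤ 88   (sulfur mass)
  x1, x2 ≥ 0.
Both inputs are positive at the optimum. Binding constraints: octane-barrels and sulfur mass.
So alkylate = 0.0788984 barrels, straight-run naphtha = 2.83362 barrels.
Cost = 158.66·0.0788984 + 89.03·2.83362 = 264.7952.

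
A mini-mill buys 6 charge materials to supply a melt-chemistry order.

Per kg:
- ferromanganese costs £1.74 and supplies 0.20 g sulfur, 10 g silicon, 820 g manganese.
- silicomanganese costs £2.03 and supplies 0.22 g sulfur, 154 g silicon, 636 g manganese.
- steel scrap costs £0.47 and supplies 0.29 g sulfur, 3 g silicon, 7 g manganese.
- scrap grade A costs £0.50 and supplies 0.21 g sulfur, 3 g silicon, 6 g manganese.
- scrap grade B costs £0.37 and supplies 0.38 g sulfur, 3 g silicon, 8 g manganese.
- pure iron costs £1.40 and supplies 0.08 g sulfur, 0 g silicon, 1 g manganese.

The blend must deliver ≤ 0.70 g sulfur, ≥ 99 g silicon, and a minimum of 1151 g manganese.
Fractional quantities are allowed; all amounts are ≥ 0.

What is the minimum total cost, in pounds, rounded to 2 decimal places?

Let x1 = kg of ferromanganese, x2 = kg of silicomanganese, x3 = kg of steel scrap, x4 = kg of scrap grade A, x5 = kg of scrap grade B, x6 = kg of pure iron.
min 1.74x1 + 2.03x2 + 0.47x3 + 0.5x4 + 0.37x5 + 1.4x6 subject to:
  0.2x1 + 0.22x2 + 0.29x3 + 0.21x4 + 0.38x5 + 0.08x6 ≤ 0.7   (sulfur)
  10x1 + 154x2 + 3x3 + 3x4 + 3x5 ≥ 99   (silicon)
  820x1 + 636x2 + 7x3 + 6x4 + 8x5 + 1x6 ≥ 1151   (manganese)
  x1, x2, x3, x4, x5, x6 ≥ 0.
The minimum-cost mix takes nothing from steel scrap, scrap grade A, scrap grade B, pure iron — only ferromanganese, silicomanganese. Binding constraints: silicon and manganese.
Optimal quantities: ferromanganese = 0.9531 kg, silicomanganese = 0.581 kg.
Cost = 1.74·0.9531 + 2.03·0.581 = 2.8378.

£2.84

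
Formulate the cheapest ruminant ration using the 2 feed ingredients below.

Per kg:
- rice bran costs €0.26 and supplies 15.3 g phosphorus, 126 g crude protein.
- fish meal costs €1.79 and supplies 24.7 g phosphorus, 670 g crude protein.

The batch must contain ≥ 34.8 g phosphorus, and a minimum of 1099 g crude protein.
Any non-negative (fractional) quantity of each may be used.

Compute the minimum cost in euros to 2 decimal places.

€2.27

Treat it as an LP. Let x1 = kg of rice bran, x2 = kg of fish meal.
min 0.26x1 + 1.79x2 with:
  15.3x1 + 24.7x2 ≥ 34.8   (phosphorus)
  126x1 + 670x2 ≥ 1099   (crude protein)
  x1, x2 ≥ 0.
The cheapest feasible vertex uses only rice bran; fish meal is not used. The crude protein requirement is met with equality.
So rice bran = 8.722 kg.
Hence cost = 0.26·8.722 = €2.2677.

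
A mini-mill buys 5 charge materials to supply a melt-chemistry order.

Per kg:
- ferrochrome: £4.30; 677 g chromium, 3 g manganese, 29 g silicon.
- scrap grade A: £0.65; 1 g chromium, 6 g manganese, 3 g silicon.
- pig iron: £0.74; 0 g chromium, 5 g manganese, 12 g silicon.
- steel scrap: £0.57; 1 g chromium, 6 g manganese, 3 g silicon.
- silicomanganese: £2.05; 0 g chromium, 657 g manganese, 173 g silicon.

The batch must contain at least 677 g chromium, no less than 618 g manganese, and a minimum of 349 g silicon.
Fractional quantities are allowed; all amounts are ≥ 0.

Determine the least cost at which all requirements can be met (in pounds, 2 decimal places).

Set it up as a linear program. Let x1 = kg of ferrochrome, x2 = kg of scrap grade A, x3 = kg of pig iron, x4 = kg of steel scrap, x5 = kg of silicomanganese.
Minimise 4.3x1 + 0.65x2 + 0.74x3 + 0.57x4 + 2.05x5 s.t.:
  677x1 + 1x2 + 1x4 ≥ 677   (chromium)
  3x1 + 6x2 + 5x3 + 6x4 + 657x5 ≥ 618   (manganese)
  29x1 + 3x2 + 12x3 + 3x4 + 173x5 ≥ 349   (silicon)
  x1, x2, x3, x4, x5 ≥ 0.
The cheapest feasible vertex uses only ferrochrome, silicomanganese; scrap grade A, pig iron, steel scrap are not used. There the chromium and silicon constraints are tight.
Solving gives x1 = 1, x5 = 1.85.
Total cost: 4.3·1 + 2.05·1.85 = 8.0925.

£8.09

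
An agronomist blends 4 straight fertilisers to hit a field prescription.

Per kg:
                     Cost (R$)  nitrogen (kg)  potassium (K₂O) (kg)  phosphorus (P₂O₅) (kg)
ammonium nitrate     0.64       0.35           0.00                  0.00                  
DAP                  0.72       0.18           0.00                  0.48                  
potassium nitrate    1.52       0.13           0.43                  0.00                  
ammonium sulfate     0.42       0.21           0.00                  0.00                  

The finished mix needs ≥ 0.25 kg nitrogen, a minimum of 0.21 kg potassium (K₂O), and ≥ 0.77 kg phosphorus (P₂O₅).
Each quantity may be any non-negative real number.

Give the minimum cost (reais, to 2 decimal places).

R$1.90

Let x1 = kg of ammonium nitrate, x2 = kg of DAP, x3 = kg of potassium nitrate, x4 = kg of ammonium sulfate.
Minimize 0.64x1 + 0.72x2 + 1.52x3 + 0.42x4 s.t.:
  0.35x1 + 0.18x2 + 0.13x3 + 0.21x4 ≥ 0.25   (nitrogen)
  0.43x3 ≥ 0.21   (potassium (K₂O))
  0.48x2 ≥ 0.77   (phosphorus (P₂O₅))
  x1, x2, x3, x4 ≥ 0.
The optimal basis is {DAP, potassium nitrate}; ammonium nitrate, ammonium sulfate drop out. The potassium (K₂O) and phosphorus (P₂O₅) requirements are met with equality.
That vertex is x2 = 1.604, x3 = 0.4884.
Total cost: 0.72·1.604 + 1.52·0.4884 = 1.8972.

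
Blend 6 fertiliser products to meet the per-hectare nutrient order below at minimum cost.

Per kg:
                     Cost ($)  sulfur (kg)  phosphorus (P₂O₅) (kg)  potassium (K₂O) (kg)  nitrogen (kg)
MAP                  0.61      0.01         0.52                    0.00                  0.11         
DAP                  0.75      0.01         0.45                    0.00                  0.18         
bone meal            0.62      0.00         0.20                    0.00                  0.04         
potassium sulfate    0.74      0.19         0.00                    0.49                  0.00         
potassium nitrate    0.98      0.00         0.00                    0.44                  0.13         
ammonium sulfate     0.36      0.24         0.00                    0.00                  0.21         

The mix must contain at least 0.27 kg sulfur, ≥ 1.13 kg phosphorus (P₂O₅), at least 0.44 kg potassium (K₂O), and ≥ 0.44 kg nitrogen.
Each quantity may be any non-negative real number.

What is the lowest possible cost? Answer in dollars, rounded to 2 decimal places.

$2.33

Treat it as an LP. Let x1 = kg of MAP, x2 = kg of DAP, x3 = kg of bone meal, x4 = kg of potassium sulfate, x5 = kg of potassium nitrate, x6 = kg of ammonium sulfate.
min 0.61x1 + 0.75x2 + 0.62x3 + 0.74x4 + 0.98x5 + 0.36x6 with:
  0.01x1 + 0.01x2 + 0.19x4 + 0.24x6 ≥ 0.27   (sulfur)
  0.52x1 + 0.45x2 + 0.2x3 ≥ 1.13   (phosphorus (P₂O₅))
  0.49x4 + 0.44x5 ≥ 0.44   (potassium (K₂O))
  0.11x1 + 0.18x2 + 0.04x3 + 0.13x5 + 0.21x6 ≥ 0.44   (nitrogen)
  x1, x2, x3, x4, x5, x6 ≥ 0.
At the optimum only MAP, potassium sulfate, ammonium sulfate are positive (DAP, bone meal, potassium nitrate = 0). There the phosphorus (P₂O₅), potassium (K₂O), nitrogen constraints are tight.
Solving gives x1 = 2.173, x4 = 0.898, x6 = 0.957.
Cost = 0.61·2.173 + 0.74·0.898 + 0.36·0.957 = 2.3346.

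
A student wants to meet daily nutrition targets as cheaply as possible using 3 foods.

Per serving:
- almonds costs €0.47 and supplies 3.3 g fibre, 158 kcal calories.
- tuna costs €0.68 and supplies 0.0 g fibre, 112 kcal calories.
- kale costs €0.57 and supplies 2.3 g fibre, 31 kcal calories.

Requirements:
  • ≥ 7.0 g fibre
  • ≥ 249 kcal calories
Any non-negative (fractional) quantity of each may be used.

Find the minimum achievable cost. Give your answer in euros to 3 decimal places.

Let x1 = servings of almonds, x2 = servings of tuna, x3 = servings of kale.
Minimize 0.47x1 + 0.68x2 + 0.57x3 s.t.:
  3.3x1 + 2.3x3 ≥ 7   (fibre)
  158x1 + 112x2 + 31x3 ≥ 249   (calories)
  x1, x2, x3 ≥ 0.
The optimal basis is {almonds}; tuna, kale drop out. There the fibre constraint is tight.
Solving gives x1 = 2.121.
Hence cost = 0.47·2.121 = €0.99687.

€0.997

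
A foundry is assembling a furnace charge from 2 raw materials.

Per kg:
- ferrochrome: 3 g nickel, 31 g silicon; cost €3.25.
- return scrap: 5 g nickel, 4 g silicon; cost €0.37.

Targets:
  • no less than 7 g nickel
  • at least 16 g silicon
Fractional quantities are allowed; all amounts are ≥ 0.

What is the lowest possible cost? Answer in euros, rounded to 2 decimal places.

€1.48

Let x1 = kg of ferrochrome, x2 = kg of return scrap.
Minimize 3.25x1 + 0.37x2 with:
  3x1 + 5x2 ≥ 7   (nickel)
  31x1 + 4x2 ≥ 16   (silicon)
  x1, x2 ≥ 0.
The optimal basis is {return scrap}; ferrochrome drops out. Binding constraint: silicon.
So return scrap = 4 kg.
Objective = 0.37·4 = 1.4800.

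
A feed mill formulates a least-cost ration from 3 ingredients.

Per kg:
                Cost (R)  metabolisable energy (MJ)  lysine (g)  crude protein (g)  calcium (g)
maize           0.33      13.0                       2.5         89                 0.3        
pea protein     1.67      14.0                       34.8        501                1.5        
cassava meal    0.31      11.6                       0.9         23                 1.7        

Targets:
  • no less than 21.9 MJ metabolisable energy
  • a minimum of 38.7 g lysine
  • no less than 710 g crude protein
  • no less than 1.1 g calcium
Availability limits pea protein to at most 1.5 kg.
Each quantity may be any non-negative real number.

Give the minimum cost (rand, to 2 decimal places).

R2.37

Set it up as a linear program. Let x1 = kg of maize, x2 = kg of pea protein, x3 = kg of cassava meal.
Minimize 0.33x1 + 1.67x2 + 0.31x3 subject to:
  13x1 + 14x2 + 11.6x3 ≥ 21.9   (metabolisable energy)
  2.5x1 + 34.8x2 + 0.9x3 ≥ 38.7   (lysine)
  89x1 + 501x2 + 23x3 ≥ 710   (crude protein)
  0.3x1 + 1.5x2 + 1.7x3 ≥ 1.1   (calcium)
  x2 ≤ 1.5
  x1, x2, x3 ≥ 0.
The minimum-cost mix takes nothing from cassava meal — only maize, pea protein. The metabolisable energy and crude protein requirements are met with equality.
That vertex is x1 = 0.1959, x2 = 1.382.
Cost = 0.33·0.1959 + 1.67·1.382 = 2.3726.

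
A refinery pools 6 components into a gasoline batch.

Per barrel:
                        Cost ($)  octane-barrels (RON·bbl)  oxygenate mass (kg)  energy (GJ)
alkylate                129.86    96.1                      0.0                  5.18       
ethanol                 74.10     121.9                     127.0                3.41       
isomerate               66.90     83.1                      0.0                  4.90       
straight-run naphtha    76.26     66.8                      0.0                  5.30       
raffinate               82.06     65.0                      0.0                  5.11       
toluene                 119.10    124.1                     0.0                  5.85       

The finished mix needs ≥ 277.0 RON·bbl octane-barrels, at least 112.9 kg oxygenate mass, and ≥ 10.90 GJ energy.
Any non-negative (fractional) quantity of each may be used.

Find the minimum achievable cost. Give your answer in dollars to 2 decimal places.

Let x1 = barrels of alkylate, x2 = barrels of ethanol, x3 = barrels of isomerate, x4 = barrels of straight-run naphtha, x5 = barrels of raffinate, x6 = barrels of toluene.
min 129.86x1 + 74.1x2 + 66.9x3 + 76.26x4 + 82.06x5 + 119.1x6 with:
  96.1x1 + 121.9x2 + 83.1x3 + 66.8x4 + 65x5 + 124.1x6 ≥ 277   (octane-barrels)
  127x2 ≥ 112.9   (oxygenate mass)
  5.18x1 + 3.41x2 + 4.9x3 + 5.3x4 + 5.11x5 + 5.85x6 ≥ 10.9   (energy)
  x1, x2, x3, x4, x5, x6 ≥ 0.
At the optimum only ethanol, isomerate are positive (alkylate, straight-run naphtha, raffinate, toluene = 0). Binding constraints: octane-barrels and energy.
Solving gives x2 = 1.4382, x3 = 1.2236.
Total cost: 74.1·1.4382 + 66.9·1.2236 = 188.4295.

$188.43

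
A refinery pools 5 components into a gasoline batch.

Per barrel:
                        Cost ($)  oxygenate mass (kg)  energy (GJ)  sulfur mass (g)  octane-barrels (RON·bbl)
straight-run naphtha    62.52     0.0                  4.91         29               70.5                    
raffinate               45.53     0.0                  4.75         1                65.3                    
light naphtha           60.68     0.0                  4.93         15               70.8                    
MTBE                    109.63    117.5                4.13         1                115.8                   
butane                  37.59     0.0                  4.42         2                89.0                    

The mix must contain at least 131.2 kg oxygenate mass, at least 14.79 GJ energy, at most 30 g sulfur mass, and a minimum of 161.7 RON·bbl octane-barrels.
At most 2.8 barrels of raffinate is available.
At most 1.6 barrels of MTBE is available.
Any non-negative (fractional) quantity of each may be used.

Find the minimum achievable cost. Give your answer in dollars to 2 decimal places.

Let x1 = barrels of straight-run naphtha, x2 = barrels of raffinate, x3 = barrels of light naphtha, x4 = barrels of MTBE, x5 = barrels of butane.
min 62.52x1 + 45.53x2 + 60.68x3 + 109.63x4 + 37.59x5 s.t.:
  117.5x4 ≥ 131.2   (oxygenate mass)
  4.91x1 + 4.75x2 + 4.93x3 + 4.13x4 + 4.42x5 ≥ 14.79   (energy)
  29x1 + 1x2 + 15x3 + 1x4 + 2x5 ≤ 30   (sulfur mass)
  70.5x1 + 65.3x2 + 70.8x3 + 115.8x4 + 89x5 ≥ 161.7   (octane-barrels)
  x2 ≤ 2.8
  x4 ≤ 1.6
  x1, x2, x3, x4, x5 ≥ 0.
The optimal basis is {MTBE, butane}; straight-run naphtha, raffinate, light naphtha drop out. The oxygenate mass and energy requirements are met with equality.
So MTBE = 1.1166 barrels, butane = 2.3028 barrels.
Objective = 109.63·1.1166 + 37.59·2.3028 = 208.9751.

$208.98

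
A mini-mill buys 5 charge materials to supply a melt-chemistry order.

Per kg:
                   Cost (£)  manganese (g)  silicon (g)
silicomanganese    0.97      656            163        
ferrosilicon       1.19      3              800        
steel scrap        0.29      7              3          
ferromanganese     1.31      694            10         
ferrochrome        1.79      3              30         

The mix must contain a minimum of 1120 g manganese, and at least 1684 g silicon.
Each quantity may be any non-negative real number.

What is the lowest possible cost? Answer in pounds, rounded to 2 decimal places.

£3.74

Set it up as a linear program. Let x1 = kg of silicomanganese, x2 = kg of ferrosilicon, x3 = kg of steel scrap, x4 = kg of ferromanganese, x5 = kg of ferrochrome.
Minimise 0.97x1 + 1.19x2 + 0.29x3 + 1.31x4 + 1.79x5 subject to:
  656x1 + 3x2 + 7x3 + 694x4 + 3x5 ≥ 1120   (manganese)
  163x1 + 800x2 + 3x3 + 10x4 + 30x5 ≥ 1684   (silicon)
  x1, x2, x3, x4, x5 ≥ 0.
At the optimum only silicomanganese, ferrosilicon are positive (steel scrap, ferromanganese, ferrochrome = 0). Binding constraints: manganese and silicon.
That vertex is x1 = 1.699, x2 = 1.759.
Cost = 0.97·1.699 + 1.19·1.759 = 3.7412.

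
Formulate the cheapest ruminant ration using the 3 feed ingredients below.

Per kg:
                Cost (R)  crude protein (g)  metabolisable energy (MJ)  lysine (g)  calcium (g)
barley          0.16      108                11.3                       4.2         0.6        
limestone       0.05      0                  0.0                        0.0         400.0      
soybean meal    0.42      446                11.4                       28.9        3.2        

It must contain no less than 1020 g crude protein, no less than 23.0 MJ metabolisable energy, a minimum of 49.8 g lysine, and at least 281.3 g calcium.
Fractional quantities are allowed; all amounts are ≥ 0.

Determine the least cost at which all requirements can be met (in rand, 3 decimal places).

R0.995

Treat it as an LP. Let x1 = kg of barley, x2 = kg of limestone, x3 = kg of soybean meal.
Minimise 0.16x1 + 0.05x2 + 0.42x3 with:
  108x1 + 446x3 ≥ 1020   (crude protein)
  11.3x1 + 11.4x3 ≥ 23   (metabolisable energy)
  4.2x1 + 28.9x3 ≥ 49.8   (lysine)
  0.6x1 + 400x2 + 3.2x3 ≥ 281.3   (calcium)
  x1, x2, x3 ≥ 0.
The minimum-cost mix takes nothing from barley — only limestone, soybean meal. There the crude protein and calcium constraints are tight.
That vertex is x2 = 0.685, x3 = 2.287.
Cost = 0.05·0.685 + 0.42·2.287 = 0.99479.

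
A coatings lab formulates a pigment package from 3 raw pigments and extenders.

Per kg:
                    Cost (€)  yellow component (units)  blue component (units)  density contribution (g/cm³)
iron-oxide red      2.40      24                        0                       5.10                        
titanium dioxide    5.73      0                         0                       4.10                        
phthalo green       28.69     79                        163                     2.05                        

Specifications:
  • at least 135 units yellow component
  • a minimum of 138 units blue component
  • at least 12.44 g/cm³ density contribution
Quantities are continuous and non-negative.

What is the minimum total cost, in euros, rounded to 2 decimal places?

€31.10

Treat it as an LP. Let x1 = kg of iron-oxide red, x2 = kg of titanium dioxide, x3 = kg of phthalo green.
min 2.4x1 + 5.73x2 + 28.69x3 subject to:
  24x1 + 79x3 ≥ 135   (yellow component)
  163x3 ≥ 138   (blue component)
  5.1x1 + 4.1x2 + 2.05x3 ≥ 12.44   (density contribution)
  x1, x2, x3 ≥ 0.
The cheapest feasible vertex uses only iron-oxide red, phthalo green; titanium dioxide is not used. Binding constraints: yellow component and blue component.
Optimal quantities: iron-oxide red = 2.838 kg, phthalo green = 0.8466 kg.
Hence cost = 2.4·2.838 + 28.69·0.8466 = €31.1002.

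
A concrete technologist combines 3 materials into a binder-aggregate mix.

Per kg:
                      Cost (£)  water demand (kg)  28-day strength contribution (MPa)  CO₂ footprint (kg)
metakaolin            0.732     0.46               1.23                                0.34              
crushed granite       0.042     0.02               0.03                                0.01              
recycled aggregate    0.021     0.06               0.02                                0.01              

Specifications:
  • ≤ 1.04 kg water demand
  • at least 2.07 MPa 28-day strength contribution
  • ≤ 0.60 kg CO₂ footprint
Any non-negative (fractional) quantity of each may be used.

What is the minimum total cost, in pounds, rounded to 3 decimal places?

Set it up as a linear program. Let x1 = kg of metakaolin, x2 = kg of crushed granite, x3 = kg of recycled aggregate.
min 0.732x1 + 0.042x2 + 0.021x3 subject to:
  0.46x1 + 0.02x2 + 0.06x3 ≤ 1.04   (water demand)
  1.23x1 + 0.03x2 + 0.02x3 ≥ 2.07   (28-day strength contribution)
  0.34x1 + 0.01x2 + 0.01x3 ≤ 0.6   (CO₂ footprint)
  x1, x2, x3 ≥ 0.
The optimal basis is {metakaolin}; crushed granite, recycled aggregate drop out. Binding constraint: 28-day strength contribution.
Optimal quantities: metakaolin = 1.683 kg.
Cost = 0.732·1.683 = 1.23196.

£1.232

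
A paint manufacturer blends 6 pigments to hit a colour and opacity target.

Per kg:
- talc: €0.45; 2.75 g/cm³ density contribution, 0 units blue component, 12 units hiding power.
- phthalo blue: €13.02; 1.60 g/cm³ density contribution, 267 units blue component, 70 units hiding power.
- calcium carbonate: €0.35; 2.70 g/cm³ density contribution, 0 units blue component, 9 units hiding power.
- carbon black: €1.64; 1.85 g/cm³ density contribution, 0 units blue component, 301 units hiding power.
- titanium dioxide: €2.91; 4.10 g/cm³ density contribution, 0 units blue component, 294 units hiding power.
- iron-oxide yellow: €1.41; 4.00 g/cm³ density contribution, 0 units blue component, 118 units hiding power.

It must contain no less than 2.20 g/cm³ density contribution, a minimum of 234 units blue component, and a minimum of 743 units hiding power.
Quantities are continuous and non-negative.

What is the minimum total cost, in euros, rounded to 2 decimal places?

Treat it as an LP. Let x1 = kg of talc, x2 = kg of phthalo blue, x3 = kg of calcium carbonate, x4 = kg of carbon black, x5 = kg of titanium dioxide, x6 = kg of iron-oxide yellow.
Minimize 0.45x1 + 13.02x2 + 0.35x3 + 1.64x4 + 2.91x5 + 1.41x6 subject to:
  2.75x1 + 1.6x2 + 2.7x3 + 1.85x4 + 4.1x5 + 4x6 ≥ 2.2   (density contribution)
  267x2 ≥ 234   (blue component)
  12x1 + 70x2 + 9x3 + 301x4 + 294x5 + 118x6 ≥ 743   (hiding power)
  x1, x2, x3, x4, x5, x6 ≥ 0.
The minimum-cost mix takes nothing from talc, calcium carbonate, titanium dioxide, iron-oxide yellow — only phthalo blue, carbon black. Binding constraints: blue component and hiding power.
Solving gives x2 = 0.8764, x4 = 2.2646.
Cost = 13.02·0.8764 + 1.64·2.2646 = 15.1247.

€15.12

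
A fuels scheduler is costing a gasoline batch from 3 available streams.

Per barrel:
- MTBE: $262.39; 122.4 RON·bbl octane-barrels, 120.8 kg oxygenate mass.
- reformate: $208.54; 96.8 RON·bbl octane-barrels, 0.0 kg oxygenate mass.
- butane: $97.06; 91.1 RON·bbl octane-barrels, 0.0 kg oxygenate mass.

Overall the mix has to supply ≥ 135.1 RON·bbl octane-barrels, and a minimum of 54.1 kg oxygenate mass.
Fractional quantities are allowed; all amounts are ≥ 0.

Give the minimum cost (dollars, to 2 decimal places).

Set it up as a linear program. Let x1 = barrels of MTBE, x2 = barrels of reformate, x3 = barrels of butane.
Minimise 262.39x1 + 208.54x2 + 97.06x3 with:
  122.4x1 + 96.8x2 + 91.1x3 ≥ 135.1   (octane-barrels)
  120.8x1 ≥ 54.1   (oxygenate mass)
  x1, x2, x3 ≥ 0.
At the optimum only MTBE, butane are positive (reformate = 0). The octane-barrels and oxygenate mass requirements are met with equality.
That vertex is x1 = 0.44785, x3 = 0.88127.
Cost = 262.39·0.44785 + 97.06·0.88127 = 203.0474.

$203.05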